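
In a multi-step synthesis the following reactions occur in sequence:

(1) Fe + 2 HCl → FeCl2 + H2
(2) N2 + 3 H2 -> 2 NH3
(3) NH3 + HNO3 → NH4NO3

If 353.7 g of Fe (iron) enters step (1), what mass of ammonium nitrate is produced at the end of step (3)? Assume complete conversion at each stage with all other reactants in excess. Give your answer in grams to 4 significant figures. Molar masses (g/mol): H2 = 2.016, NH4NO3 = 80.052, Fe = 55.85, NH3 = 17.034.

n(Fe) = 353.7 / 55.85 = 6.3330 mol.
Reaction (1): Fe→H2 ratio 1:1 ⇒ n(H2) = 6.3330 mol.
Reaction (2): H2→NH3 ratio 3:2 ⇒ n(NH3) = 4.2220 mol.
Reaction (3): NH3→NH4NO3 ratio 1:1 ⇒ n(NH4NO3) = 4.2220 mol.
Mass of NH4NO3 = 4.2220 × 80.052 = 337.98 g.

338.0 g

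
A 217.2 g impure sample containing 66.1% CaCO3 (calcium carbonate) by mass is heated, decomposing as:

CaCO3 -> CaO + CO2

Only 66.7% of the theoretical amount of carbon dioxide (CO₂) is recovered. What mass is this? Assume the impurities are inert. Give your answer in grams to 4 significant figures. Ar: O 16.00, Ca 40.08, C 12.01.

42.11 g

Pure CaCO3 available = 217.2 g × 0.661 = 143.57 g.
M(CaCO3) = 40.08 + 12.01 + 3(16.00) = 100.09 g/mol.
M(CO2) = 12.01 + 2(16.00) = 44.01 g/mol.
n(CaCO3) = 143.57 g / 100.09 g/mol = 1.4344 mol.
From the equation the CaCO3:CO2 mole ratio is 1:1, so n(CO2) = 1.4344 × 1/1 = 1.4344 mol.
Mass of CO2 = 1.4344 mol × 44.01 g/mol = 63.128 g.
Actual mass collected = 63.128 g × 0.667 = 42.106 g.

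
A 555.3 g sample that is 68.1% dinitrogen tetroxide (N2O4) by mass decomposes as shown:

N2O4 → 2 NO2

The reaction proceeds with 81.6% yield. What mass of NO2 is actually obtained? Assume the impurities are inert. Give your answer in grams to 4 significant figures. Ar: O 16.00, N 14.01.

308.6 g

Pure N2O4 available = 555.3 g × 0.681 = 378.16 g.
M(N2O4) = 2(14.01) + 4(16.00) = 92.02 g/mol.
M(NO2) = 14.01 + 2(16.00) = 46.01 g/mol.
n(N2O4) = 378.16 g / 92.02 g/mol = 4.1095 mol.
From the equation the N2O4:NO2 mole ratio is 1:2, so n(NO2) = 4.1095 × 2/1 = 8.2191 mol.
Mass of NO2 = 8.2191 mol × 46.01 g/mol = 378.16 g.
Actual mass collected = 378.16 g × 0.816 = 308.58 g.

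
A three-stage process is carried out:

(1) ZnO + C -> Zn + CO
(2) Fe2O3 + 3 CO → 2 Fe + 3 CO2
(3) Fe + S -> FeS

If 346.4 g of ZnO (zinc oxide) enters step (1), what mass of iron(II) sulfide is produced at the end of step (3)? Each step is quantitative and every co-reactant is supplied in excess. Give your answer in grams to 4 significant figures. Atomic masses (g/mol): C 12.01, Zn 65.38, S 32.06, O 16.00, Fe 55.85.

M(ZnO) = 65.38 + 16.00 = 81.38 g/mol.
M(FeS) = 55.85 + 32.06 = 87.91 g/mol.
n(ZnO) = 346.4 / 81.38 = 4.2566 mol.
Reaction (1): ZnO→CO ratio 1:1 ⇒ n(CO) = 4.2566 mol.
Reaction (2): CO→Fe ratio 3:2 ⇒ n(Fe) = 2.8377 mol.
Reaction (3): Fe→FeS ratio 1:1 ⇒ n(FeS) = 2.8377 mol.
Mass of FeS = 2.8377 × 87.91 = 249.46 g.

249.5 g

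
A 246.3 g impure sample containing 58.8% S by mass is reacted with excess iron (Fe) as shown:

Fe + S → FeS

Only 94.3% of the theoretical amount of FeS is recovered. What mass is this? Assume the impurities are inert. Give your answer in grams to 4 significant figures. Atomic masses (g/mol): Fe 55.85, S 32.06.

374.5 g

Pure S available = 246.3 g × 0.588 = 144.82 g.
M(S) = 32.06 g/mol.
M(FeS) = 55.85 + 32.06 = 87.91 g/mol.
n(S) = 144.82 g / 32.06 g/mol = 4.5173 mol.
From the equation the S:FeS mole ratio is 1:1, so n(FeS) = 4.5173 × 1/1 = 4.5173 mol.
Mass of FeS = 4.5173 mol × 87.91 g/mol = 397.12 g.
Actual mass collected = 397.12 g × 0.943 = 374.48 g.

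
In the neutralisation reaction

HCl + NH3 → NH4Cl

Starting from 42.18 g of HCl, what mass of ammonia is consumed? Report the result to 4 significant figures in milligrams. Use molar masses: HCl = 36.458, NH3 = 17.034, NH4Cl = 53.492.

n(HCl) = 42.180 g / 36.458 g/mol = 1.1569 mol.
From the equation the HCl:NH3 mole ratio is 1:1, so n(NH3) = 1.1569 × 1/1 = 1.1569 mol.
Mass of NH3 = 1.1569 mol × 17.034 g/mol = 19.707 g.
Converting to mg: 19.707 g = 19710 mg.

19710 mg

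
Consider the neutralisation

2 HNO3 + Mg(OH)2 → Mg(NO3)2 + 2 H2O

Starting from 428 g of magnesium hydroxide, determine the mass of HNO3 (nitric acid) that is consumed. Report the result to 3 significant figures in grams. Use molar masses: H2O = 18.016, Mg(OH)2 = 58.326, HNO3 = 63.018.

n(Mg(OH)2) = 428.0 g / 58.326 g/mol = 7.338 mol.
From the equation the Mg(OH)2:HNO3 mole ratio is 1:2, so n(HNO3) = 7.338 × 2/1 = 14.68 mol.
Mass of HNO3 = 14.68 mol × 63.018 g/mol = 924.9 g.

925 g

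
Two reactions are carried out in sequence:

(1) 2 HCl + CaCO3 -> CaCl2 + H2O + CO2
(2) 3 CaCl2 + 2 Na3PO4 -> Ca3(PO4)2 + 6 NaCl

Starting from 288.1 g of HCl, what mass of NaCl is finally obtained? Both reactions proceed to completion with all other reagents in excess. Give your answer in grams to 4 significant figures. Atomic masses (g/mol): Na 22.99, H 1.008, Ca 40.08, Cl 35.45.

461.8 g

M(HCl) = 1.008 + 35.45 = 36.458 g/mol.
M(NaCl) = 22.99 + 35.45 = 58.44 g/mol.
n(HCl) = 288.10 / 36.458 = 7.9022 mol.
Step 1 gives a 2:1 ratio of HCl to CaCl2, so n(CaCl2) = 3.9511 mol.
In step 2 the CaCl2:NaCl ratio is 3:6, so n(NaCl) = 7.9022 mol.
Mass of NaCl = 7.9022 × 58.44 = 461.81 g.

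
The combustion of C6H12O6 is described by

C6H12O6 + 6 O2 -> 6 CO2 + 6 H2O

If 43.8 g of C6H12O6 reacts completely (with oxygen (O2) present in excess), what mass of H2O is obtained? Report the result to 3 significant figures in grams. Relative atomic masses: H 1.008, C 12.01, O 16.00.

M(C6H12O6) = 6(12.01) + 12(1.008) + 6(16.00) = 180.156 g/mol.
M(H2O) = 2(1.008) + 16.00 = 18.016 g/mol.
n(C6H12O6) = 43.80 g / 180.156 g/mol = 0.2431 mol.
From the equation the C6H12O6:H2O mole ratio is 1:6, so n(H2O) = 0.2431 × 6/1 = 1.459 mol.
Mass of H2O = 1.459 mol × 18.016 g/mol = 26.28 g.

26.3 g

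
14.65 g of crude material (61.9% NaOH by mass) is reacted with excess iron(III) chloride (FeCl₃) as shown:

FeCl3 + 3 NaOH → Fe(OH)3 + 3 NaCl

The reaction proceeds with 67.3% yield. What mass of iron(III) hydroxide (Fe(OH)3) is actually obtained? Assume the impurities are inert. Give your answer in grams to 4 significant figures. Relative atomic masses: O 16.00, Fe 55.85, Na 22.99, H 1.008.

Pure NaOH available = 14.65 g × 0.619 = 9.0684 g.
M(NaOH) = 22.99 + 16.00 + 1.008 = 39.998 g/mol.
M(Fe(OH)3) = 55.85 + 3(16.00) + 3(1.008) = 106.874 g/mol.
n(NaOH) = 9.0684 g / 39.998 g/mol = 0.22672 mol.
From the equation the NaOH:Fe(OH)3 mole ratio is 3:1, so n(Fe(OH)3) = 0.22672 × 1/3 = 0.075573 mol.
Mass of Fe(OH)3 = 0.075573 mol × 106.874 g/mol = 8.0768 g.
Actual mass collected = 8.0768 g × 0.673 = 5.4357 g.

5.436 g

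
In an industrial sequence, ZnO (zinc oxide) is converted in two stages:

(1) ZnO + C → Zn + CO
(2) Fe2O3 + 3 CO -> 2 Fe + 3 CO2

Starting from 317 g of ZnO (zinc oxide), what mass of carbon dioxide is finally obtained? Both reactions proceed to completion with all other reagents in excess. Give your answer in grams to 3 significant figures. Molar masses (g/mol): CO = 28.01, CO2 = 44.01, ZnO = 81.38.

171 g

n(ZnO) = 317.0 / 81.38 = 3.895 mol.
Step 1 gives a 1:1 ratio of ZnO to CO, so n(CO) = 3.895 mol.
In step 2 the CO:CO2 ratio is 3:3, so n(CO2) = 3.895 mol.
Mass of CO2 = 3.895 × 44.01 = 171.4 g.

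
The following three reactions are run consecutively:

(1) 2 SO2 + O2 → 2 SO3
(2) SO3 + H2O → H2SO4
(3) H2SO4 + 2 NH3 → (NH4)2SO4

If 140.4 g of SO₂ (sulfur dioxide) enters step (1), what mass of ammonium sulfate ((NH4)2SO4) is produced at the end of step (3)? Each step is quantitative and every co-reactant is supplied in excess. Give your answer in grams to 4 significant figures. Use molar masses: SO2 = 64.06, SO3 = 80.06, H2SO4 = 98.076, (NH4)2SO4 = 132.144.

289.6 g

n(SO2) = 140.4 / 64.06 = 2.1917 mol.
Reaction (1): SO2→SO3 ratio 2:2 ⇒ n(SO3) = 2.1917 mol.
Reaction (2): SO3→H2SO4 ratio 1:1 ⇒ n(H2SO4) = 2.1917 mol.
Reaction (3): H2SO4→(NH4)2SO4 ratio 1:1 ⇒ n((NH4)2SO4) = 2.1917 mol.
Mass of (NH4)2SO4 = 2.1917 × 132.144 = 289.62 g.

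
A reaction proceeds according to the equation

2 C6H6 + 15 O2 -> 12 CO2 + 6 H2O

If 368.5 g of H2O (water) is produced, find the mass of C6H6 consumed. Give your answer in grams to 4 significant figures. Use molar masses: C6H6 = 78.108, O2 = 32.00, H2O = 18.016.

n(H2O) = 368.50 g / 18.016 g/mol = 20.454 mol.
From the equation the H2O:C6H6 mole ratio is 6:2, so n(C6H6) = 20.454 × 2/6 = 6.8180 mol.
Mass of C6H6 = 6.8180 mol × 78.108 g/mol = 532.54 g.

532.5 g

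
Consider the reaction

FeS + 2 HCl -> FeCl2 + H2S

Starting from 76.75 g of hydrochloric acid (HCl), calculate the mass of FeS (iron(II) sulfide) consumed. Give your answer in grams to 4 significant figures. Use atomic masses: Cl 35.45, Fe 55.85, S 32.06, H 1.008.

M(HCl) = 1.008 + 35.45 = 36.458 g/mol.
M(FeS) = 55.85 + 32.06 = 87.91 g/mol.
n(HCl) = 76.750 g / 36.458 g/mol = 2.1052 mol.
From the equation the HCl:FeS mole ratio is 2:1, so n(FeS) = 2.1052 × 1/2 = 1.0526 mol.
Mass of FeS = 1.0526 mol × 87.91 g/mol = 92.532 g.

92.53 g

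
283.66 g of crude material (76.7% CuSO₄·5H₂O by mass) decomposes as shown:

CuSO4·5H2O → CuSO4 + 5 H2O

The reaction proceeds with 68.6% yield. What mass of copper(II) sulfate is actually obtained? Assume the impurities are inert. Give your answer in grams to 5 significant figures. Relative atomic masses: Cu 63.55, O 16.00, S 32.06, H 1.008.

Pure CuSO4·5H2O available = 283.66 g × 0.767 = 217.567 g.
M(CuSO4·5H2O) = 63.55 + 32.06 + 9(16.00) + 10(1.008) = 249.69 g/mol.
M(CuSO4) = 63.55 + 32.06 + 4(16.00) = 159.61 g/mol.
n(CuSO4·5H2O) = 217.567 g / 249.69 g/mol = 0.871349 mol.
From the equation the CuSO4·5H2O:CuSO4 mole ratio is 1:1, so n(CuSO4) = 0.871349 × 1/1 = 0.871349 mol.
Mass of CuSO4 = 0.871349 mol × 159.61 g/mol = 139.076 g.
Actual mass collected = 139.076 g × 0.686 = 95.4062 g.

95.406 g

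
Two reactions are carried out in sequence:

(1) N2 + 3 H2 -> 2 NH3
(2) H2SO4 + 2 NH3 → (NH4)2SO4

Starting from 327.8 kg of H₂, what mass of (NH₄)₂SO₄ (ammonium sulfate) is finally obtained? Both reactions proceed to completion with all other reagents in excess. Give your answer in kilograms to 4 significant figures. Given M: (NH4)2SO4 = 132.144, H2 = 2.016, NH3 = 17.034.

7162 kg

327.8 kg = 327800 g.
n(H2) = 327800 / 2.016 = 162600 mol.
Step 1 gives a 3:2 ratio of H2 to NH3, so n(NH3) = 108400 mol.
In step 2 the NH3:(NH4)2SO4 ratio is 2:1, so n((NH4)2SO4) = 54200 mol.
Mass of (NH4)2SO4 = 54200 × 132.144 = 7.1622 × 10^6 g = 7162 kg.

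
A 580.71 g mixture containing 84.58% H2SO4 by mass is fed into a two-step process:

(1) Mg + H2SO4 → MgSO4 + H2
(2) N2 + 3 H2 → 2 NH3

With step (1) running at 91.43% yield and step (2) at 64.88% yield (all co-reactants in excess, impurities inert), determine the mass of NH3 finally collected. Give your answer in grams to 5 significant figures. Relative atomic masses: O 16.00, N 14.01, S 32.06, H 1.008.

Pure H2SO4 = 580.71 × 0.8458 = 491.165 g.
M(H2SO4) = 2(1.008) + 32.06 + 4(16.00) = 98.076 g/mol.
M(NH3) = 14.01 + 3(1.008) = 17.034 g/mol.
n(H2SO4) = 491.165 / 98.076 = 5.00800 mol.
Step 1 (H2SO4:H2 = 1:1): theoretical n(H2) = 5.00800 mol; at 91.43% yield, n(H2) = 4.57881 mol.
Step 2 (H2:NH3 = 3:2): theoretical n(NH3) = 3.05254 mol, so theoretical mass = 3.05254 × 17.034 = 51.9970 g.
At 64.88% yield, actual mass of NH3 = 51.9970 × 0.6488 = 33.7357 g.

33.736 g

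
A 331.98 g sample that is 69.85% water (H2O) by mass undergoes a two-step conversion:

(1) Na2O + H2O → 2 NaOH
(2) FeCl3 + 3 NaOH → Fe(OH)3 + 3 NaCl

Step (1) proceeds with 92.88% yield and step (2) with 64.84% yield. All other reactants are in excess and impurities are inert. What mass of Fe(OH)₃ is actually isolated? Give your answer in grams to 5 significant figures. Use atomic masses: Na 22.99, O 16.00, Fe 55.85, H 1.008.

552.29 g

Pure H2O = 331.98 × 0.6985 = 231.888 g.
M(H2O) = 2(1.008) + 16.00 = 18.016 g/mol.
M(Fe(OH)3) = 55.85 + 3(16.00) + 3(1.008) = 106.874 g/mol.
n(H2O) = 231.888 / 18.016 = 12.8712 mol.
Step 1 (H2O:NaOH = 1:2): theoretical n(NaOH) = 25.7425 mol; at 92.88% yield, n(NaOH) = 23.9096 mol.
Step 2 (NaOH:Fe(OH)3 = 3:1): theoretical n(Fe(OH)3) = 7.96986 mol, so theoretical mass = 7.96986 × 106.874 = 851.771 g.
At 64.84% yield, actual mass of Fe(OH)3 = 851.771 × 0.6484 = 552.288 g.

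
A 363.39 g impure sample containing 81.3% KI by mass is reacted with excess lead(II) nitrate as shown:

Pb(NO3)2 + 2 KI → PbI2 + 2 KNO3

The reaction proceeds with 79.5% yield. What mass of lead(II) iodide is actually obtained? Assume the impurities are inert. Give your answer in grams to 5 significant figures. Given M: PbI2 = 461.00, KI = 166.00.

Pure KI available = 363.39 g × 0.813 = 295.436 g.
n(KI) = 295.436 g / 166.00 g/mol = 1.77974 mol.
From the equation the KI:PbI2 mole ratio is 2:1, so n(PbI2) = 1.77974 × 1/2 = 0.889868 mol.
Mass of PbI2 = 0.889868 mol × 461.00 g/mol = 410.229 g.
Actual mass collected = 410.229 g × 0.795 = 326.132 g.

326.13 g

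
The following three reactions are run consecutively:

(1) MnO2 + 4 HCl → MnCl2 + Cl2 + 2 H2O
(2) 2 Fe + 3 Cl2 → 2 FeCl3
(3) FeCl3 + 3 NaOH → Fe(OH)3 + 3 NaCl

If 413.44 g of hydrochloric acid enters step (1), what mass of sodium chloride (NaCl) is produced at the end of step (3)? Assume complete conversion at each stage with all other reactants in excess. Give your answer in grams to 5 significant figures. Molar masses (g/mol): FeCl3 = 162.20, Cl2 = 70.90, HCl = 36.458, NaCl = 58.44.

331.36 g

n(HCl) = 413.44 / 36.458 = 11.3402 mol.
Reaction (1): HCl→Cl2 ratio 4:1 ⇒ n(Cl2) = 2.83504 mol.
Reaction (2): Cl2→FeCl3 ratio 3:2 ⇒ n(FeCl3) = 1.89003 mol.
Reaction (3): FeCl3→NaCl ratio 1:3 ⇒ n(NaCl) = 5.67009 mol.
Mass of NaCl = 5.67009 × 58.44 = 331.360 g.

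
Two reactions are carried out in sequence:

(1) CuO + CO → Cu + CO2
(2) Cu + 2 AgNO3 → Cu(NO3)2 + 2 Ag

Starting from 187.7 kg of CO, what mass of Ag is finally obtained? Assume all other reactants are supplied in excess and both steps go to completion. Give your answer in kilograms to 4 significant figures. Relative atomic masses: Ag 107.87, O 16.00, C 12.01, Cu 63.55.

1446 kg

M(CO) = 12.01 + 16.00 = 28.01 g/mol.
M(Ag) = 107.87 g/mol.
187.7 kg = 187700 g.
n(CO) = 187700 / 28.01 = 6701.2 mol.
Step 1 gives a 1:1 ratio of CO to Cu, so n(Cu) = 6701.2 mol.
In step 2 the Cu:Ag ratio is 1:2, so n(Ag) = 13402 mol.
Mass of Ag = 13402 × 107.87 = 1.4457 × 10^6 g = 1446 kg.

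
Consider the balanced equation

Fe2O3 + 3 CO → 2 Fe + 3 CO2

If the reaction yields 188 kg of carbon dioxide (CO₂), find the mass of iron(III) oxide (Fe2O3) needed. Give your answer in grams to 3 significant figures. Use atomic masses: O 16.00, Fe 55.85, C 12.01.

227000 g

M(CO2) = 12.01 + 2(16.00) = 44.01 g/mol.
M(Fe2O3) = 2(55.85) + 3(16.00) = 159.70 g/mol.
Convert: 188 kg = 188000 g.
n(CO2) = 188000 g / 44.01 g/mol = 4272 mol.
From the equation the CO2:Fe2O3 mole ratio is 3:1, so n(Fe2O3) = 4272 × 1/3 = 1424 mol.
Mass of Fe2O3 = 1424 mol × 159.70 g/mol = 227400 g.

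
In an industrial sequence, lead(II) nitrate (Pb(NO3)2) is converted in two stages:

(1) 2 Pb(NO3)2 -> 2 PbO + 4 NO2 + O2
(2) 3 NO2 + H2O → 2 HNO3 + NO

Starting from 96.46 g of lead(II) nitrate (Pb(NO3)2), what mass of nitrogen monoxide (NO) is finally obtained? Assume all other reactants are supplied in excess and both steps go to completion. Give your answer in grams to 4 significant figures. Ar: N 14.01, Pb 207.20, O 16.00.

5.826 g

M(Pb(NO3)2) = 207.20 + 2(14.01) + 6(16.00) = 331.22 g/mol.
M(NO) = 14.01 + 16.00 = 30.01 g/mol.
n(Pb(NO3)2) = 96.460 / 331.22 = 0.29123 mol.
Step 1 gives a 2:4 ratio of Pb(NO3)2 to NO2, so n(NO2) = 0.58245 mol.
In step 2 the NO2:NO ratio is 3:1, so n(NO) = 0.19415 mol.
Mass of NO = 0.19415 × 30.01 = 5.8265 g.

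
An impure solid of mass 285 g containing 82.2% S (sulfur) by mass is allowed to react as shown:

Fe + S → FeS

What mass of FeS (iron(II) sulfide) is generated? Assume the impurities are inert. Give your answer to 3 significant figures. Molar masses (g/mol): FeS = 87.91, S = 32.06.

642 g

Mass of pure S = 285 g × 0.822 = 234.3 g.
n(S) = 234.3 g / 32.06 g/mol = 7.307 mol.
From the equation the S:FeS mole ratio is 1:1, so n(FeS) = 7.307 × 1/1 = 7.307 mol.
Mass of FeS = 7.307 mol × 87.91 g/mol = 642.4 g.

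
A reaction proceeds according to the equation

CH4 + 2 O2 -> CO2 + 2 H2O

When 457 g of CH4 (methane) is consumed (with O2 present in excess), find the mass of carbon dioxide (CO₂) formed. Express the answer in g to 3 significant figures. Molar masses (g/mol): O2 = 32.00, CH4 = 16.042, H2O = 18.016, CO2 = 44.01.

1250 g

n(CH4) = 457.0 g / 16.042 g/mol = 28.49 mol.
From the equation the CH4:CO2 mole ratio is 1:1, so n(CO2) = 28.49 × 1/1 = 28.49 mol.
Mass of CO2 = 28.49 mol × 44.01 g/mol = 1254 g.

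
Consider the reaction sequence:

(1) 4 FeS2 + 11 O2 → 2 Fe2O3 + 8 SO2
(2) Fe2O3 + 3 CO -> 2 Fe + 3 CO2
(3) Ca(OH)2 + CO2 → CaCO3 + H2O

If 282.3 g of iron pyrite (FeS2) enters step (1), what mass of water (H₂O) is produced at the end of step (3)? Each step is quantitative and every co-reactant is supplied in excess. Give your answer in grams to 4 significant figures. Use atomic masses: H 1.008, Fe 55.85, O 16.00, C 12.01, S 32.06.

M(FeS2) = 55.85 + 2(32.06) = 119.97 g/mol.
M(H2O) = 2(1.008) + 16.00 = 18.016 g/mol.
n(FeS2) = 282.3 / 119.97 = 2.3531 mol.
Reaction (1): FeS2→Fe2O3 ratio 4:2 ⇒ n(Fe2O3) = 1.1765 mol.
Reaction (2): Fe2O3→CO2 ratio 1:3 ⇒ n(CO2) = 3.5296 mol.
Reaction (3): CO2→H2O ratio 1:1 ⇒ n(H2O) = 3.5296 mol.
Mass of H2O = 3.5296 × 18.016 = 63.590 g.

63.59 g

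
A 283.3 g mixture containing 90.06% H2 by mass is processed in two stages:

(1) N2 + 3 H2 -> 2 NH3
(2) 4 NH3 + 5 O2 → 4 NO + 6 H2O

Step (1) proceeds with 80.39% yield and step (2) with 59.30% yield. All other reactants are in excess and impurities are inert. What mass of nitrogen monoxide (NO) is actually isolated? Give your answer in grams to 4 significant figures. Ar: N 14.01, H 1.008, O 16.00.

1207 g

Pure H2 = 283.3 × 0.9006 = 255.14 g.
M(H2) = 2(1.008) = 2.016 g/mol.
M(NO) = 14.01 + 16.00 = 30.01 g/mol.
n(H2) = 255.14 / 2.016 = 126.56 mol.
Step 1 (H2:NH3 = 3:2): theoretical n(NH3) = 84.372 mol; at 80.39% yield, n(NH3) = 67.826 mol.
Step 2 (NH3:NO = 4:4): theoretical n(NO) = 67.826 mol, so theoretical mass = 67.826 × 30.01 = 2035.5 g.
At 59.30% yield, actual mass of NO = 2035.5 × 0.5930 = 1207.0 g.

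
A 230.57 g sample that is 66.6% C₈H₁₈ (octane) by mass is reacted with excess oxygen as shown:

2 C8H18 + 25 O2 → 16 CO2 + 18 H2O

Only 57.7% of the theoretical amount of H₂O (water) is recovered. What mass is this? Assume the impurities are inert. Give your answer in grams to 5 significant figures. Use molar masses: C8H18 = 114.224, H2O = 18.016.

Pure C8H18 available = 230.57 g × 0.666 = 153.560 g.
n(C8H18) = 153.560 g / 114.224 g/mol = 1.34437 mol.
From the equation the C8H18:H2O mole ratio is 2:18, so n(H2O) = 1.34437 × 18/2 = 12.0994 mol.
Mass of H2O = 12.0994 mol × 18.016 g/mol = 217.982 g.
Actual mass collected = 217.982 g × 0.577 = 125.776 g.

125.78 g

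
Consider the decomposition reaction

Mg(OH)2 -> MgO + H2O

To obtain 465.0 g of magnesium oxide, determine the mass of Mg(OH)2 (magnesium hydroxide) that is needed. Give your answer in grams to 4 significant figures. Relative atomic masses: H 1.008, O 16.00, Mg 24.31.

672.8 g

M(MgO) = 24.31 + 16.00 = 40.31 g/mol.
M(Mg(OH)2) = 24.31 + 2(16.00) + 2(1.008) = 58.326 g/mol.
n(MgO) = 465.00 g / 40.31 g/mol = 11.536 mol.
From the equation the MgO:Mg(OH)2 mole ratio is 1:1, so n(Mg(OH)2) = 11.536 × 1/1 = 11.536 mol.
Mass of Mg(OH)2 = 11.536 mol × 58.326 g/mol = 672.83 g.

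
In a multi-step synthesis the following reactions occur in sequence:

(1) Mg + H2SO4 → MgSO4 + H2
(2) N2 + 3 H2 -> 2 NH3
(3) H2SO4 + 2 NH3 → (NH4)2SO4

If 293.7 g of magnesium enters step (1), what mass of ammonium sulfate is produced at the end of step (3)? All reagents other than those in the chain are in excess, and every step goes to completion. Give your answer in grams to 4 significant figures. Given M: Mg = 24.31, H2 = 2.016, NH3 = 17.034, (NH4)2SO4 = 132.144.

532.2 g

n(Mg) = 293.7 / 24.31 = 12.081 mol.
Reaction (1): Mg→H2 ratio 1:1 ⇒ n(H2) = 12.081 mol.
Reaction (2): H2→NH3 ratio 3:2 ⇒ n(NH3) = 8.0543 mol.
Reaction (3): NH3→(NH4)2SO4 ratio 2:1 ⇒ n((NH4)2SO4) = 4.0271 mol.
Mass of (NH4)2SO4 = 4.0271 × 132.144 = 532.16 g.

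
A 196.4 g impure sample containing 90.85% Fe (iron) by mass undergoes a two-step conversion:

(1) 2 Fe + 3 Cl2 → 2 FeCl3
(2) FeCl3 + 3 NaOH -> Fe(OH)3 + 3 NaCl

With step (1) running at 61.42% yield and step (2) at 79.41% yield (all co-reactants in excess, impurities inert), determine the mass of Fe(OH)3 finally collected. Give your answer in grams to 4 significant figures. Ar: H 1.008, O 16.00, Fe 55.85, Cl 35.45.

166.5 g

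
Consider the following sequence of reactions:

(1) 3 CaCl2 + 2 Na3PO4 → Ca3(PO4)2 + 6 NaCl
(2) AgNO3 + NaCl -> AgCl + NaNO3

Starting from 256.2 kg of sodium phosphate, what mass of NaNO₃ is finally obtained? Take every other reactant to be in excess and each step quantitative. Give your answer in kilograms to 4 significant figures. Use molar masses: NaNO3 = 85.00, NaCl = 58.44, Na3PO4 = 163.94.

256.2 kg = 256200 g.
n(Na3PO4) = 256200 / 163.94 = 1562.8 mol.
Step 1 gives a 2:6 ratio of Na3PO4 to NaCl, so n(NaCl) = 4688.3 mol.
In step 2 the NaCl:NaNO3 ratio is 1:1, so n(NaNO3) = 4688.3 mol.
Mass of NaNO3 = 4688.3 × 85.00 = 398510 g = 398.5 kg.

398.5 kg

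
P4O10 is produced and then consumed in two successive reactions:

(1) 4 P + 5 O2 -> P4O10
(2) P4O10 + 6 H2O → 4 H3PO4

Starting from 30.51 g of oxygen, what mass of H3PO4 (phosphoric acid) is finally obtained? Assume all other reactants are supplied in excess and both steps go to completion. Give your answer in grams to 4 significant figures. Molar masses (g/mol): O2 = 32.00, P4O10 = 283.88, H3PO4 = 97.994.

n(O2) = 30.510 / 32.00 = 0.95344 mol.
Step 1 gives a 5:1 ratio of O2 to P4O10, so n(P4O10) = 0.19069 mol.
In step 2 the P4O10:H3PO4 ratio is 1:4, so n(H3PO4) = 0.76275 mol.
Mass of H3PO4 = 0.76275 × 97.994 = 74.745 g.

74.74 g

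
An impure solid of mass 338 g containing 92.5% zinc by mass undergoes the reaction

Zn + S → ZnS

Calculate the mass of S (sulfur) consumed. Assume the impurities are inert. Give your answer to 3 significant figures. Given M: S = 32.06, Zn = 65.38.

Mass of pure Zn = 338 g × 0.925 = 312.6 g.
n(Zn) = 312.6 g / 65.38 g/mol = 4.782 mol.
From the equation the Zn:S mole ratio is 1:1, so n(S) = 4.782 × 1/1 = 4.782 mol.
Mass of S = 4.782 mol × 32.06 g/mol = 153.3 g.

153 g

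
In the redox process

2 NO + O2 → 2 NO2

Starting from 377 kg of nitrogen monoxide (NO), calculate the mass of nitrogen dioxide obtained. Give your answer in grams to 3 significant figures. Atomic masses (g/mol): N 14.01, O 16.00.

578000 g

M(NO) = 14.01 + 16.00 = 30.01 g/mol.
M(NO2) = 14.01 + 2(16.00) = 46.01 g/mol.
Convert: 377 kg = 377000 g.
n(NO) = 377000 g / 30.01 g/mol = 12560 mol.
From the equation the NO:NO2 mole ratio is 2:2, so n(NO2) = 12560 × 2/2 = 12560 mol.
Mass of NO2 = 12560 mol × 46.01 g/mol = 578000 g.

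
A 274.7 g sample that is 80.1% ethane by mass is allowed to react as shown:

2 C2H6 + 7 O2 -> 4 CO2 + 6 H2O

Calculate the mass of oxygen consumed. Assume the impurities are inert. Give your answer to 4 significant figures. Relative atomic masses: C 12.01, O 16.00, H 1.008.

819.6 g

Mass of pure C2H6 = 274.7 g × 0.801 = 220.03 g.
M(C2H6) = 2(12.01) + 6(1.008) = 30.068 g/mol.
M(O2) = 2(16.00) = 32.00 g/mol.
n(C2H6) = 220.03 g / 30.068 g/mol = 7.3179 mol.
From the equation the C2H6:O2 mole ratio is 2:7, so n(O2) = 7.3179 × 7/2 = 25.613 mol.
Mass of O2 = 25.613 mol × 32.00 g/mol = 819.61 g.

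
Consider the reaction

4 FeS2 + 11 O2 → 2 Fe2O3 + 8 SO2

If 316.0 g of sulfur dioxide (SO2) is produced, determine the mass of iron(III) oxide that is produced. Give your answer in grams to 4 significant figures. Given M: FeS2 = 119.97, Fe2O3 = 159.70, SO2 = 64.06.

n(SO2) = 316.00 g / 64.06 g/mol = 4.9329 mol.
From the equation the SO2:Fe2O3 mole ratio is 8:2, so n(Fe2O3) = 4.9329 × 2/8 = 1.2332 mol.
Mass of Fe2O3 = 1.2332 mol × 159.70 g/mol = 196.95 g.

196.9 g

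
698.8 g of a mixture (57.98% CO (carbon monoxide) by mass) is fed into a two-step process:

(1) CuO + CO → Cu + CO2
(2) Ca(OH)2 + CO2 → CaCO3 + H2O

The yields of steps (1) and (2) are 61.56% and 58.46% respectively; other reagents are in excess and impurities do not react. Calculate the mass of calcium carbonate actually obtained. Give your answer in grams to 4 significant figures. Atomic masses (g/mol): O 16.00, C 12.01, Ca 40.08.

521.0 g

Pure CO = 698.8 × 0.5798 = 405.16 g.
M(CO) = 12.01 + 16.00 = 28.01 g/mol.
M(CaCO3) = 40.08 + 12.01 + 3(16.00) = 100.09 g/mol.
n(CO) = 405.16 / 28.01 = 14.465 mol.
Step 1 (CO:CO2 = 1:1): theoretical n(CO2) = 14.465 mol; at 61.56% yield, n(CO2) = 8.9046 mol.
Step 2 (CO2:CaCO3 = 1:1): theoretical n(CaCO3) = 8.9046 mol, so theoretical mass = 8.9046 × 100.09 = 891.27 g.
At 58.46% yield, actual mass of CaCO3 = 891.27 × 0.5846 = 521.03 g.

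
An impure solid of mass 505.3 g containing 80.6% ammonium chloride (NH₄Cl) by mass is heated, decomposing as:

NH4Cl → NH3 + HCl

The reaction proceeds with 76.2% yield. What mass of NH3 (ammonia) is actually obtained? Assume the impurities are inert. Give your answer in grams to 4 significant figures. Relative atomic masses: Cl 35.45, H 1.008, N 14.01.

Pure NH4Cl available = 505.3 g × 0.806 = 407.27 g.
M(NH4Cl) = 14.01 + 4(1.008) + 35.45 = 53.492 g/mol.
M(NH3) = 14.01 + 3(1.008) = 17.034 g/mol.
n(NH4Cl) = 407.27 g / 53.492 g/mol = 7.6137 mol.
From the equation the NH4Cl:NH3 mole ratio is 1:1, so n(NH3) = 7.6137 × 1/1 = 7.6137 mol.
Mass of NH3 = 7.6137 mol × 17.034 g/mol = 129.69 g.
Actual mass collected = 129.69 g × 0.762 = 98.825 g.

98.83 g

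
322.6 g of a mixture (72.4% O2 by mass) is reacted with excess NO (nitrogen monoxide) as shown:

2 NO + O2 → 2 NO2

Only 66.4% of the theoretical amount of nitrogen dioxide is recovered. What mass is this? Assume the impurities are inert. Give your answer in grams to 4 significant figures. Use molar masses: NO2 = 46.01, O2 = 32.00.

446.0 g

Pure O2 available = 322.6 g × 0.724 = 233.56 g.
n(O2) = 233.56 g / 32.00 g/mol = 7.2988 mol.
From the equation the O2:NO2 mole ratio is 1:2, so n(NO2) = 7.2988 × 2/1 = 14.598 mol.
Mass of NO2 = 14.598 mol × 46.01 g/mol = 671.64 g.
Actual mass collected = 671.64 g × 0.664 = 445.97 g.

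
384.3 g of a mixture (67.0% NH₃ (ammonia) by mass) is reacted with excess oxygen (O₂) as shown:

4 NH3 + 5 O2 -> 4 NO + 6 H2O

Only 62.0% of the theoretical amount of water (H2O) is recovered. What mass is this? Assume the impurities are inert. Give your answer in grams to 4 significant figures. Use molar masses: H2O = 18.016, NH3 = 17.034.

Pure NH3 available = 384.3 g × 0.670 = 257.48 g.
n(NH3) = 257.48 g / 17.034 g/mol = 15.116 mol.
From the equation the NH3:H2O mole ratio is 4:6, so n(H2O) = 15.116 × 6/4 = 22.674 mol.
Mass of H2O = 22.674 mol × 18.016 g/mol = 408.49 g.
Actual mass collected = 408.49 g × 0.620 = 253.26 g.

253.3 g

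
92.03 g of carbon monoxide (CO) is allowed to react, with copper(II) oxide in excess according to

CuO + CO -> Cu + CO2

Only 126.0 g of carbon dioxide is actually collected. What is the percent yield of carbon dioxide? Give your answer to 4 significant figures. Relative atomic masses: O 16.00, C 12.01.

87.14 %

M(CO) = 12.01 + 16.00 = 28.01 g/mol.
M(CO2) = 12.01 + 2(16.00) = 44.01 g/mol.
n(CO) = 92.030 g / 28.01 g/mol = 3.2856 mol.
From the equation the CO:CO2 mole ratio is 1:1, so n(CO2) = 3.2856 × 1/1 = 3.2856 mol.
Mass of CO2 = 3.2856 mol × 44.01 g/mol = 144.60 g.
This is the theoretical yield. Percent yield = 126.0 g / 144.60 g × 100% = 87.137%.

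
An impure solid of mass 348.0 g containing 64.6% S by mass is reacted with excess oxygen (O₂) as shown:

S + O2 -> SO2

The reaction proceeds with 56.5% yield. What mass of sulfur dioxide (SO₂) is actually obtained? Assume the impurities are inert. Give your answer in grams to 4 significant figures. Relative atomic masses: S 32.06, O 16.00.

Pure S available = 348.0 g × 0.646 = 224.81 g.
M(S) = 32.06 g/mol.
M(SO2) = 32.06 + 2(16.00) = 64.06 g/mol.
n(S) = 224.81 g / 32.06 g/mol = 7.0121 mol.
From the equation the S:SO2 mole ratio is 1:1, so n(SO2) = 7.0121 × 1/1 = 7.0121 mol.
Mass of SO2 = 7.0121 mol × 64.06 g/mol = 449.20 g.
Actual mass collected = 449.20 g × 0.565 = 253.80 g.

253.8 g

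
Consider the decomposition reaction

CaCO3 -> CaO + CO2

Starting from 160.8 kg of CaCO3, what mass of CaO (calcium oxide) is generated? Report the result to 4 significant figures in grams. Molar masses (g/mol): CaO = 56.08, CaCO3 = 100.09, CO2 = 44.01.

Convert: 160.8 kg = 160800 g.
n(CaCO3) = 160800 g / 100.09 g/mol = 1606.6 mol.
From the equation the CaCO3:CaO mole ratio is 1:1, so n(CaO) = 1606.6 × 1/1 = 1606.6 mol.
Mass of CaO = 1606.6 mol × 56.08 g/mol = 90096 g.

90100 g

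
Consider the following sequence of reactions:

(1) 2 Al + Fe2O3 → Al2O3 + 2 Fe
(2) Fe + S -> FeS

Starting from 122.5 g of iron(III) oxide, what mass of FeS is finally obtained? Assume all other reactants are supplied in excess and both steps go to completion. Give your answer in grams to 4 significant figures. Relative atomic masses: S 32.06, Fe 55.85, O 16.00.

M(Fe2O3) = 2(55.85) + 3(16.00) = 159.70 g/mol.
M(FeS) = 55.85 + 32.06 = 87.91 g/mol.
n(Fe2O3) = 122.50 / 159.70 = 0.76706 mol.
Step 1 gives a 1:2 ratio of Fe2O3 to Fe, so n(Fe) = 1.5341 mol.
In step 2 the Fe:FeS ratio is 1:1, so n(FeS) = 1.5341 mol.
Mass of FeS = 1.5341 × 87.91 = 134.87 g.

134.9 g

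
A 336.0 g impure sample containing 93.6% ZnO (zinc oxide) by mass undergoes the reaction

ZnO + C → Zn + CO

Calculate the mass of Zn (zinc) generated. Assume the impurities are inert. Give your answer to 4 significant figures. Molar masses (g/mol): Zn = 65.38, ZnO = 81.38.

Mass of pure ZnO = 336.0 g × 0.936 = 314.50 g.
n(ZnO) = 314.50 g / 81.38 g/mol = 3.8645 mol.
From the equation the ZnO:Zn mole ratio is 1:1, so n(Zn) = 3.8645 × 1/1 = 3.8645 mol.
Mass of Zn = 3.8645 mol × 65.38 g/mol = 252.66 g.

252.7 g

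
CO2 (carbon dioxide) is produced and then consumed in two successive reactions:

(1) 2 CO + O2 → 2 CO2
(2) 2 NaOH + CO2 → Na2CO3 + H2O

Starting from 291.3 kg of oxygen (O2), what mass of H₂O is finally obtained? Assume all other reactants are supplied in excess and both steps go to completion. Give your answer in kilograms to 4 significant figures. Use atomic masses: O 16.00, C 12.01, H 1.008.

328.0 kg

M(O2) = 2(16.00) = 32.00 g/mol.
M(H2O) = 2(1.008) + 16.00 = 18.016 g/mol.
291.3 kg = 291300 g.
n(O2) = 291300 / 32.00 = 9103.1 mol.
Step 1 gives a 1:2 ratio of O2 to CO2, so n(CO2) = 18206 mol.
In step 2 the CO2:H2O ratio is 1:1, so n(H2O) = 18206 mol.
Mass of H2O = 18206 × 18.016 = 328000 g = 328.0 kg.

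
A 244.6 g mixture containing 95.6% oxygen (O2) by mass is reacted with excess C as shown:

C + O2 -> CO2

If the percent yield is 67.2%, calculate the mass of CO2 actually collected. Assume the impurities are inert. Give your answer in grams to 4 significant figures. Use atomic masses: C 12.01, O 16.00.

Pure O2 available = 244.6 g × 0.956 = 233.84 g.
M(O2) = 2(16.00) = 32.00 g/mol.
M(CO2) = 12.01 + 2(16.00) = 44.01 g/mol.
n(O2) = 233.84 g / 32.00 g/mol = 7.3074 mol.
From the equation the O2:CO2 mole ratio is 1:1, so n(CO2) = 7.3074 × 1/1 = 7.3074 mol.
Mass of CO2 = 7.3074 mol × 44.01 g/mol = 321.60 g.
Actual mass collected = 321.60 g × 0.672 = 216.12 g.

216.1 g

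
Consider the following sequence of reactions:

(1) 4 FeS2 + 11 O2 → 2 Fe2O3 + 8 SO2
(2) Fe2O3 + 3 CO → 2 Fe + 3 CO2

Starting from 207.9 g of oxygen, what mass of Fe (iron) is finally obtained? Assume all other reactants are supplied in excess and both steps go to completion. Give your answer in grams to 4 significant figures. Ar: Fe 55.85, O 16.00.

M(O2) = 2(16.00) = 32.00 g/mol.
M(Fe) = 55.85 g/mol.
n(O2) = 207.90 / 32.00 = 6.4969 mol.
Step 1 gives a 11:2 ratio of O2 to Fe2O3, so n(Fe2O3) = 1.1813 mol.
In step 2 the Fe2O3:Fe ratio is 1:2, so n(Fe) = 2.3625 mol.
Mass of Fe = 2.3625 × 55.85 = 131.95 g.

131.9 g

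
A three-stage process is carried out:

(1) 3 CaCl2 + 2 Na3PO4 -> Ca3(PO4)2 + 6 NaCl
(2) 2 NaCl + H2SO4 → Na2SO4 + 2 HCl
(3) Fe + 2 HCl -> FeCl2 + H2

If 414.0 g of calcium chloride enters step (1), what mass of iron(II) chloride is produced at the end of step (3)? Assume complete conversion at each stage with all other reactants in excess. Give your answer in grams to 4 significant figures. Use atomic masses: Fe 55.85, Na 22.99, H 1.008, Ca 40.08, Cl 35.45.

472.8 g

M(CaCl2) = 40.08 + 2(35.45) = 110.98 g/mol.
M(FeCl2) = 55.85 + 2(35.45) = 126.75 g/mol.
n(CaCl2) = 414.0 / 110.98 = 3.7304 mol.
Reaction (1): CaCl2→NaCl ratio 3:6 ⇒ n(NaCl) = 7.4608 mol.
Reaction (2): NaCl→HCl ratio 2:2 ⇒ n(HCl) = 7.4608 mol.
Reaction (3): HCl→FeCl2 ratio 2:1 ⇒ n(FeCl2) = 3.7304 mol.
Mass of FeCl2 = 3.7304 × 126.75 = 472.83 g.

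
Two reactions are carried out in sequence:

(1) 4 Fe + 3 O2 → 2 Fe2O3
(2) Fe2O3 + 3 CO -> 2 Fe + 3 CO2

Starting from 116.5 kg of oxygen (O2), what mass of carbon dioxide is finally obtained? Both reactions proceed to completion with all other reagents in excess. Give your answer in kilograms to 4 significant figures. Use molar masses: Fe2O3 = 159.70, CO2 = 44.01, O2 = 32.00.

116.5 kg = 116500 g.
n(O2) = 116500 / 32.00 = 3640.6 mol.
Step 1 gives a 3:2 ratio of O2 to Fe2O3, so n(Fe2O3) = 2427.1 mol.
In step 2 the Fe2O3:CO2 ratio is 1:3, so n(CO2) = 7281.2 mol.
Mass of CO2 = 7281.2 × 44.01 = 320450 g = 320.4 kg.

320.4 kg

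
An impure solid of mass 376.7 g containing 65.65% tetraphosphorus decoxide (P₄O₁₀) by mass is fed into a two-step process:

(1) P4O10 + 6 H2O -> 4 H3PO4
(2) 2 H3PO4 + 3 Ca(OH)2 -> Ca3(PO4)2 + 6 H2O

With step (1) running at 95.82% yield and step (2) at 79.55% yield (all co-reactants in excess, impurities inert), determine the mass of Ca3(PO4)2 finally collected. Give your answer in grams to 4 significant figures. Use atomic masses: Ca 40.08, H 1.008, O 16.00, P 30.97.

411.9 g

Pure P4O10 = 376.7 × 0.6565 = 247.30 g.
M(P4O10) = 4(30.97) + 10(16.00) = 283.88 g/mol.
M(Ca3(PO4)2) = 3(40.08) + 2(30.97) + 8(16.00) = 310.18 g/mol.
n(P4O10) = 247.30 / 283.88 = 0.87116 mol.
Step 1 (P4O10:H3PO4 = 1:4): theoretical n(H3PO4) = 3.4846 mol; at 95.82% yield, n(H3PO4) = 3.3390 mol.
Step 2 (H3PO4:Ca3(PO4)2 = 2:1): theoretical n(Ca3(PO4)2) = 1.6695 mol, so theoretical mass = 1.6695 × 310.18 = 517.84 g.
At 79.55% yield, actual mass of Ca3(PO4)2 = 517.84 × 0.7955 = 411.94 g.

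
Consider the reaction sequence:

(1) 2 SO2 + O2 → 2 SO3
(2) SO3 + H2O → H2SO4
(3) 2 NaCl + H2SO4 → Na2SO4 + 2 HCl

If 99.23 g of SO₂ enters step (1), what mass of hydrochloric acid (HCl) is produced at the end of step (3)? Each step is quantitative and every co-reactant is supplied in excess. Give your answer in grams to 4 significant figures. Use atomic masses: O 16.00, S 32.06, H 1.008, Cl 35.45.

M(SO2) = 32.06 + 2(16.00) = 64.06 g/mol.
M(HCl) = 1.008 + 35.45 = 36.458 g/mol.
n(SO2) = 99.23 / 64.06 = 1.5490 mol.
Reaction (1): SO2→SO3 ratio 2:2 ⇒ n(SO3) = 1.5490 mol.
Reaction (2): SO3→H2SO4 ratio 1:1 ⇒ n(H2SO4) = 1.5490 mol.
Reaction (3): H2SO4→HCl ratio 1:2 ⇒ n(HCl) = 3.0980 mol.
Mass of HCl = 3.0980 × 36.458 = 112.95 g.

112.9 g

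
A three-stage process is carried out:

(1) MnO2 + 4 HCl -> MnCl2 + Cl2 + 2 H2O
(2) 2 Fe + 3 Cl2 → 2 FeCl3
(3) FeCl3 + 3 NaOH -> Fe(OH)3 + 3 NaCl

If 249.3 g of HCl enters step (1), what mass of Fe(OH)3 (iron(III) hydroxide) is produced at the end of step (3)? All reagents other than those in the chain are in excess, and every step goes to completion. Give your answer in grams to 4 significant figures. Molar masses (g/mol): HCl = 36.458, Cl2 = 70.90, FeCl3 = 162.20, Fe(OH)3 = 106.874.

121.8 g

n(HCl) = 249.3 / 36.458 = 6.8380 mol.
Reaction (1): HCl→Cl2 ratio 4:1 ⇒ n(Cl2) = 1.7095 mol.
Reaction (2): Cl2→FeCl3 ratio 3:2 ⇒ n(FeCl3) = 1.1397 mol.
Reaction (3): FeCl3→Fe(OH)3 ratio 1:1 ⇒ n(Fe(OH)3) = 1.1397 mol.
Mass of Fe(OH)3 = 1.1397 × 106.874 = 121.80 g.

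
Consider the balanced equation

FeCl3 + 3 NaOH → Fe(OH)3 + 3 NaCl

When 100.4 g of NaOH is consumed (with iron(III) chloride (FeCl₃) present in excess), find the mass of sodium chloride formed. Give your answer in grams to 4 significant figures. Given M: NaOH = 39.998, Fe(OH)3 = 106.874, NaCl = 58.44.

n(NaOH) = 100.40 g / 39.998 g/mol = 2.5101 mol.
From the equation the NaOH:NaCl mole ratio is 3:3, so n(NaCl) = 2.5101 × 3/3 = 2.5101 mol.
Mass of NaCl = 2.5101 mol × 58.44 g/mol = 146.69 g.

146.7 g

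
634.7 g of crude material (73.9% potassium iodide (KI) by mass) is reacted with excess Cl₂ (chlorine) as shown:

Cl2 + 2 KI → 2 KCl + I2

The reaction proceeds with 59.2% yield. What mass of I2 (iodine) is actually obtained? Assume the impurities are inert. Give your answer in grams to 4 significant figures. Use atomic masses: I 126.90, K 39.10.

Pure KI available = 634.7 g × 0.739 = 469.04 g.
M(KI) = 39.10 + 126.90 = 166.00 g/mol.
M(I2) = 2(126.90) = 253.80 g/mol.
n(KI) = 469.04 g / 166.00 g/mol = 2.8256 mol.
From the equation the KI:I2 mole ratio is 2:1, so n(I2) = 2.8256 × 1/2 = 1.4128 mol.
Mass of I2 = 1.4128 mol × 253.80 g/mol = 358.56 g.
Actual mass collected = 358.56 g × 0.592 = 212.27 g.

212.3 g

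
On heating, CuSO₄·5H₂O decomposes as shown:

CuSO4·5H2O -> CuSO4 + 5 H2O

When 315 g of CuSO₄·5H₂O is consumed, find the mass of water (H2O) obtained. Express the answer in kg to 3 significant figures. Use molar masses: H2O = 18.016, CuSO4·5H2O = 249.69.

0.114 kg

n(CuSO4·5H2O) = 315.0 g / 249.69 g/mol = 1.262 mol.
From the equation the CuSO4·5H2O:H2O mole ratio is 1:5, so n(H2O) = 1.262 × 5/1 = 6.308 mol.
Mass of H2O = 6.308 mol × 18.016 g/mol = 113.6 g.
Converting to kg: 113.6 g = 0.114 kg.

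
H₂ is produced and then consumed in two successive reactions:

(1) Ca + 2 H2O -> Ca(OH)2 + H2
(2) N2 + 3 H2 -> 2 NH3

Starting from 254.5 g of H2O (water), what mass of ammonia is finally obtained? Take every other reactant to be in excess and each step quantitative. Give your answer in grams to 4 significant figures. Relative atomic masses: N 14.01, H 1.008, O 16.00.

80.21 g

M(H2O) = 2(1.008) + 16.00 = 18.016 g/mol.
M(NH3) = 14.01 + 3(1.008) = 17.034 g/mol.
n(H2O) = 254.50 / 18.016 = 14.126 mol.
Step 1 gives a 2:1 ratio of H2O to H2, so n(H2) = 7.0632 mol.
In step 2 the H2:NH3 ratio is 3:2, so n(NH3) = 4.7088 mol.
Mass of NH3 = 4.7088 × 17.034 = 80.209 g.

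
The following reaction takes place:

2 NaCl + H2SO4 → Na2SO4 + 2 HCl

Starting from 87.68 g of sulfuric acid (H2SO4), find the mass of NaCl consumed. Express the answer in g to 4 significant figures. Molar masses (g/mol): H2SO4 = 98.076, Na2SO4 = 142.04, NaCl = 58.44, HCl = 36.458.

104.5 g

n(H2SO4) = 87.680 g / 98.076 g/mol = 0.89400 mol.
From the equation the H2SO4:NaCl mole ratio is 1:2, so n(NaCl) = 0.89400 × 2/1 = 1.7880 mol.
Mass of NaCl = 1.7880 mol × 58.44 g/mol = 104.49 g.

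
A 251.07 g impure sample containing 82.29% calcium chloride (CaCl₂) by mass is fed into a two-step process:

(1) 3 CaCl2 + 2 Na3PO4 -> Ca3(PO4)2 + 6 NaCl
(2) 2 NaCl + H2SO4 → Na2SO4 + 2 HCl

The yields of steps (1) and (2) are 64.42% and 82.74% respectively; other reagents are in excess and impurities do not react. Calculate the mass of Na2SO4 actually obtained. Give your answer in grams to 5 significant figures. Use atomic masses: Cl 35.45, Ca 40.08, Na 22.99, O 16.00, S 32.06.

Pure CaCl2 = 251.07 × 0.8229 = 206.606 g.
M(CaCl2) = 40.08 + 2(35.45) = 110.98 g/mol.
M(Na2SO4) = 2(22.99) + 32.06 + 4(16.00) = 142.04 g/mol.
n(CaCl2) = 206.606 / 110.98 = 1.86165 mol.
Step 1 (CaCl2:NaCl = 3:6): theoretical n(NaCl) = 3.72329 mol; at 64.42% yield, n(NaCl) = 2.39855 mol.
Step 2 (NaCl:Na2SO4 = 2:1): theoretical n(Na2SO4) = 1.19927 mol, so theoretical mass = 1.19927 × 142.04 = 170.345 g.
At 82.74% yield, actual mass of Na2SO4 = 170.345 × 0.8274 = 140.943 g.

140.94 g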